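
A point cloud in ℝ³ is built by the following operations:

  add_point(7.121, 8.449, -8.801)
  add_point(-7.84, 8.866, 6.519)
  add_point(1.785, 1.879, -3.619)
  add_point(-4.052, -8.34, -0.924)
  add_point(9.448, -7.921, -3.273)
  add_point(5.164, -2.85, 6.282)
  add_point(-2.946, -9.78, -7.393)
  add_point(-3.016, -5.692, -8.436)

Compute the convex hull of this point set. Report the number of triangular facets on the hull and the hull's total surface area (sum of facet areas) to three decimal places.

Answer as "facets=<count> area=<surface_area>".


Extreme-point indices: [0, 1, 3, 4, 5, 6, 7] — 7 of 8 on the boundary.

Per-facet area ½‖(b−a)×(c−a)‖:
  f1: (p6, p0, p4) → 114.5112
  f2: (p5, p0, p1) → 157.5772
  f3: (p5, p0, p4) → 99.4128
  f4: (p7, p0, p1) → 170.3056
  f5: (p7, p6, p1) → 39.4063
  f6: (p7, p6, p0) → 22.8494
  f7: (p3, p6, p4) → 43.6264
  f8: (p3, p5, p4) → 69.5217
  f9: (p3, p6, p1) → 51.3979
  f10: (p3, p5, p1) → 109.8603
Σ area = 878.469

Euler: V−E+F = 7−15+10 = 2.

facets=10 area=878.469


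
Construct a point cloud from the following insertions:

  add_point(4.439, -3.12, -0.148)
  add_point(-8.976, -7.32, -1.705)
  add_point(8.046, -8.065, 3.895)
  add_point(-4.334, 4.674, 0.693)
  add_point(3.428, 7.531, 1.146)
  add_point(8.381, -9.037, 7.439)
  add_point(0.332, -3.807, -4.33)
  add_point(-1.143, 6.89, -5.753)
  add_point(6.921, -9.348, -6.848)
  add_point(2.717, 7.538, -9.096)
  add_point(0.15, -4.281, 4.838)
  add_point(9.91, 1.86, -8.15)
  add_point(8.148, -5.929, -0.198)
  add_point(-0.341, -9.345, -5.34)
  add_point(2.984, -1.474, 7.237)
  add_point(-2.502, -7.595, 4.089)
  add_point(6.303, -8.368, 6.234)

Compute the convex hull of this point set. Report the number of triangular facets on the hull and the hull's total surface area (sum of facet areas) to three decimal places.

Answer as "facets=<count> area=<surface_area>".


facets=18 area=940.258

Hull vertices (11/17): indices [1, 3, 4, 5, 7, 8, 9, 11, 13, 14, 15].

Area of each hull facet:
  f1: (p8, p5, p11) → 83.6643
  f2: (p4, p5, p11) → 111.5987
  f3: (p13, p5, p1) → 72.8087
  f4: (p13, p8, p5) → 52.9894
  f5: (p9, p4, p11) → 46.7058
  f6: (p9, p13, p1) → 84.1266
  f7: (p9, p8, p11) → 49.2009
  f8: (p9, p13, p8) → 63.6328
  f9: (p14, p4, p5) → 37.8946
  f10: (p3, p14, p4) → 43.0859
  f11: (p15, p5, p1) → 21.2533
  f12: (p15, p14, p5) → 40.1047
  f13: (p15, p3, p1) → 53.1036
  f14: (p15, p3, p14) → 49.6503
  f15: (p7, p9, p4) → 21.2162
  f16: (p7, p3, p4) → 27.8056
  f17: (p7, p9, p1) → 33.9240
  f18: (p7, p3, p1) → 47.4930
Σ area = 940.258

Euler: V−E+F = 11−27+18 = 2.


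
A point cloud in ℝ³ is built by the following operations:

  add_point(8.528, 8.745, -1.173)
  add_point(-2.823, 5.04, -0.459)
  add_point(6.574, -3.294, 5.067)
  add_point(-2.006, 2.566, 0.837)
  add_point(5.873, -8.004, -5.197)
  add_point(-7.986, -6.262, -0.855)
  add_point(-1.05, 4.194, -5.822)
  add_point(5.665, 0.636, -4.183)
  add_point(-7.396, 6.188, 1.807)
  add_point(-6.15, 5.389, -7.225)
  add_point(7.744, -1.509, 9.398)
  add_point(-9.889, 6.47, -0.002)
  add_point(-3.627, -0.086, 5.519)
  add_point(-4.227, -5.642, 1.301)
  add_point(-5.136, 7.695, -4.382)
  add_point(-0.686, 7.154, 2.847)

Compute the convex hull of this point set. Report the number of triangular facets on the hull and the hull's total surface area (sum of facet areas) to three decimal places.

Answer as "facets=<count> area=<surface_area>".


facets=22 area=868.376

Points on the hull: [0, 4, 5, 6, 7, 8, 9, 10, 11, 12, 13, 14, 15] (13 of 16).

Per-facet area ½‖(b−a)×(c−a)‖:
  f1: (p10, p4, p0) → 110.4934
  f2: (p9, p5, p11) → 51.1726
  f3: (p9, p5, p4) → 96.6576
  f4: (p15, p10, p0) → 67.3997
  f5: (p12, p5, p11) → 51.3142
  f6: (p13, p10, p4) → 87.2125
  f7: (p13, p5, p4) → 24.3154
  f8: (p13, p12, p10) → 41.6587
  f9: (p13, p12, p5) → 13.4211
  f10: (p14, p9, p11) → 12.2606
  f11: (p14, p9, p0) → 23.5224
  f12: (p14, p15, p11) → 27.4149
  f13: (p14, p15, p0) → 42.9310
  f14: (p7, p4, p0) → 16.0226
  f15: (p8, p15, p10) → 38.2935
  f16: (p8, p12, p10) → 37.0047
  f17: (p8, p15, p11) → 5.3334
  f18: (p8, p12, p11) → 9.0084
  f19: (p6, p9, p4) → 28.3709
  f20: (p6, p7, p4) → 30.1975
  f21: (p6, p9, p0) → 19.0336
  f22: (p6, p7, p0) → 35.3377
Σ area = 868.376

Euler: V−E+F = 13−33+22 = 2.


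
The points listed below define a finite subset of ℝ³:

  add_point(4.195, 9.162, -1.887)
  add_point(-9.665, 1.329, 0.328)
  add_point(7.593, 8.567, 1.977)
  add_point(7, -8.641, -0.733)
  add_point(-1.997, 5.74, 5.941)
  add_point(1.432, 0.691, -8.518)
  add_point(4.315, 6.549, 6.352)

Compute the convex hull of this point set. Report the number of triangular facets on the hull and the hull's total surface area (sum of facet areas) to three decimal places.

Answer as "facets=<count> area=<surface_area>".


Hull vertices (7/7): indices [0, 1, 2, 3, 4, 5, 6].

Per-facet area ½‖(b−a)×(c−a)‖:
  f1: (p5, p3, p1) → 94.9471
  f2: (p5, p3, p2) → 94.5290
  f3: (p6, p3, p2) → 49.2473
  f4: (p0, p5, p1) → 77.1024
  f5: (p0, p5, p2) → 24.5544
  f6: (p4, p6, p2) → 15.4889
  f7: (p4, p0, p2) → 26.7425
  f8: (p4, p0, p1) → 54.4798
  f9: (p4, p3, p1) → 94.1484
  f10: (p4, p6, p3) → 54.1161
Σ area = 585.356

Euler: V−E+F = 7−15+10 = 2.

facets=10 area=585.356


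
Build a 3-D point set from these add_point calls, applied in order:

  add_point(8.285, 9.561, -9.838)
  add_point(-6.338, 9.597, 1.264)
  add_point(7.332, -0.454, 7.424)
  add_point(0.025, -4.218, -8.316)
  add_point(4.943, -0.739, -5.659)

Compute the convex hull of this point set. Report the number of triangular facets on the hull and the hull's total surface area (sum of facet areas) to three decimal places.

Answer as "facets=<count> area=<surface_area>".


facets=6 area=565.498

Extreme-point indices: [0, 1, 2, 3, 4] — 5 of 5 on the boundary.

Area of each hull facet:
  f1: (p3, p0, p1) → 131.3002
  f2: (p2, p0, p1) → 152.0247
  f3: (p2, p3, p1) → 139.1525
  f4: (p4, p3, p0) → 32.1931
  f5: (p4, p2, p0) → 74.0359
  f6: (p4, p2, p3) → 36.7915
Σ area = 565.498

Euler characteristic 5−9+6 = 2 ✓


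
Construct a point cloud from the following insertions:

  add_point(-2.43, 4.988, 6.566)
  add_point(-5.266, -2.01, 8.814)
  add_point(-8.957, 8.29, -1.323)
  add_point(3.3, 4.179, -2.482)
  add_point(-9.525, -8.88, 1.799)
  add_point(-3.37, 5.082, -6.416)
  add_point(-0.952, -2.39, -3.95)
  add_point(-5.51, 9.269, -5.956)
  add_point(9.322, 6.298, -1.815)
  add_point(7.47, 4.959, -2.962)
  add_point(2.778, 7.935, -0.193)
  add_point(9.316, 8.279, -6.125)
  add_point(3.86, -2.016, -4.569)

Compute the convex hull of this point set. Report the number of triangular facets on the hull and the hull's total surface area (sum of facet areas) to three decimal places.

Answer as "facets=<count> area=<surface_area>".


Extreme-point indices: [0, 1, 2, 4, 5, 6, 7, 8, 10, 11, 12] — 11 of 13 on the boundary.

Per-facet area ½‖(b−a)×(c−a)‖:
  f1: (p12, p1, p4) → 82.1957
  f2: (p12, p1, p8) → 83.3481
  f3: (p2, p7, p4) → 48.3593
  f4: (p2, p1, p4) → 79.4121
  f5: (p6, p12, p4) → 17.9490
  f6: (p11, p12, p8) → 24.3739
  f7: (p0, p1, p8) → 48.1569
  f8: (p0, p2, p1) → 40.8815
  f9: (p5, p11, p7) → 30.1526
  f10: (p5, p11, p12) → 57.7136
  f11: (p5, p6, p12) → 19.6908
  f12: (p5, p7, p4) → 35.2866
  f13: (p5, p6, p4) → 45.5919
  f14: (p10, p11, p8) → 16.3501
  f15: (p10, p0, p8) → 24.0049
  f16: (p10, p0, p2) → 46.3344
  f17: (p10, p2, p7) → 29.8182
  f18: (p10, p11, p7) → 43.9056
Σ area = 773.525

Euler: V−E+F = 11−27+18 = 2.

facets=18 area=773.525


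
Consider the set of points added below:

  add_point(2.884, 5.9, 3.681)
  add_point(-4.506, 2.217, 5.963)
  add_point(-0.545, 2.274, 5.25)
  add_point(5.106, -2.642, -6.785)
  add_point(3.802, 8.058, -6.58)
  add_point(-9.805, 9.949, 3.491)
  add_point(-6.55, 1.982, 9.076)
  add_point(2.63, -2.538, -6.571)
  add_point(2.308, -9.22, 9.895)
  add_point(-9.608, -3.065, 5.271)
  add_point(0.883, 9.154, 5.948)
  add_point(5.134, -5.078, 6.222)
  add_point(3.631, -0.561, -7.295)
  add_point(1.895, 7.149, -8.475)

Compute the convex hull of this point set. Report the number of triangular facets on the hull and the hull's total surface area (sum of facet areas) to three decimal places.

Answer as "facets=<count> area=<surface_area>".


Extreme-point indices: [0, 3, 4, 5, 6, 7, 8, 9, 10, 11, 12, 13] — 12 of 14 on the boundary.

Triangle areas on the boundary:
  f1: (p10, p8, p11) → 39.4582
  f2: (p9, p13, p5) → 111.1099
  f3: (p4, p13, p5) → 24.0333
  f4: (p4, p10, p5) → 70.9743
  f5: (p6, p10, p5) → 49.2904
  f6: (p6, p10, p8) → 76.7158
  f7: (p6, p9, p5) → 35.7366
  f8: (p6, p9, p8) → 48.4631
  f9: (p7, p9, p13) → 83.8157
  f10: (p7, p9, p8) → 112.5911
  f11: (p0, p10, p11) → 18.8250
  f12: (p0, p4, p11) → 55.5716
  f13: (p0, p4, p10) → 21.5597
  f14: (p3, p8, p11) → 29.2668
  f15: (p3, p7, p8) → 22.0299
  f16: (p3, p4, p11) → 70.3652
  f17: (p3, p4, p13) → 14.8151
  f18: (p12, p7, p13) → 5.9334
  f19: (p12, p3, p13) → 3.9725
  f20: (p12, p3, p7) → 2.6330
Σ area = 897.161

Euler: V−E+F = 12−30+20 = 2.

facets=20 area=897.161


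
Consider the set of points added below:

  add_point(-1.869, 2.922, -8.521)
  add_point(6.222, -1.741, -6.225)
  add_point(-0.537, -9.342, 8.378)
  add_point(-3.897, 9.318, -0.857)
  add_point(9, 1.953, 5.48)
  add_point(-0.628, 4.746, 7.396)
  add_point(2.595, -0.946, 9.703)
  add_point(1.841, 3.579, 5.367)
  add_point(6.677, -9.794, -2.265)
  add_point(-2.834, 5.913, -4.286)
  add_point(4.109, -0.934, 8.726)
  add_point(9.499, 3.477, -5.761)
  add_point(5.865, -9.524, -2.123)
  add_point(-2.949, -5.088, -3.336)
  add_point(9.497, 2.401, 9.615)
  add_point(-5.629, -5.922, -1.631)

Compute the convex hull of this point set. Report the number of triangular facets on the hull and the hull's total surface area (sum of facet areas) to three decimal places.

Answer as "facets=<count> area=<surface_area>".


Points on the hull: [0, 1, 2, 3, 5, 6, 8, 11, 13, 14, 15] (11 of 16).

Triangle areas on the boundary:
  f1: (p0, p3, p15) → 60.1939
  f2: (p0, p3, p11) → 59.6416
  f3: (p5, p3, p15) → 71.0534
  f4: (p2, p8, p15) → 67.3644
  f5: (p2, p5, p15) → 77.5650
  f6: (p2, p5, p6) → 26.2100
  f7: (p14, p8, p11) → 102.4800
  f8: (p14, p5, p6) → 26.5620
  f9: (p14, p2, p6) → 24.3340
  f10: (p14, p2, p8) → 95.9639
  f11: (p14, p3, p11) → 113.6577
  f12: (p14, p5, p3) → 43.0105
  f13: (p13, p8, p15) → 14.5661
  f14: (p13, p0, p15) → 12.8001
  f15: (p13, p0, p8) → 49.0227
  f16: (p1, p8, p11) → 19.9103
  f17: (p1, p0, p11) → 29.6667
  f18: (p1, p0, p8) → 35.1218
Σ area = 929.124

Check V−E+F: 11 − 27 + 18 = 2.

facets=18 area=929.124


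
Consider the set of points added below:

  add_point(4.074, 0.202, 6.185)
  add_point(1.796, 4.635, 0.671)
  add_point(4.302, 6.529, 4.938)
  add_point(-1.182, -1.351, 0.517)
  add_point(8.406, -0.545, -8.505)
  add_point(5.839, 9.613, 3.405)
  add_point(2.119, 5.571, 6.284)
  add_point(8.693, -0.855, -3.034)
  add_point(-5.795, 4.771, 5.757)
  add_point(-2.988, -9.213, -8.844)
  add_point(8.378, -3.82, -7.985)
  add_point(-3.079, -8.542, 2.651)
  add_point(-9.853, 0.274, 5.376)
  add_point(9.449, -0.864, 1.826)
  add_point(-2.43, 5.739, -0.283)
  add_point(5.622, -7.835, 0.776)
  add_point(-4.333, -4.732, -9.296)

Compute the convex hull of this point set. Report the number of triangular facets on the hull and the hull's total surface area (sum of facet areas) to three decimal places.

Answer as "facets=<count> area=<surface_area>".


facets=24 area=917.142

14 of the 17 inputs are extreme points: [0, 2, 4, 5, 6, 8, 9, 10, 11, 12, 13, 14, 15, 16].

Triangle areas on the boundary:
  f1: (p4, p5, p13) → 57.9585
  f2: (p0, p5, p13) → 34.4237
  f3: (p14, p16, p12) → 74.7339
  f4: (p14, p4, p5) → 71.6826
  f5: (p14, p4, p16) → 85.7872
  f6: (p10, p4, p13) → 16.9260
  f7: (p6, p0, p12) → 37.4093
  f8: (p11, p0, p12) → 64.9913
  f9: (p8, p6, p12) → 16.2103
  f10: (p8, p6, p5) → 19.1943
  f11: (p8, p14, p12) → 19.6769
  f12: (p8, p14, p5) → 34.0616
  f13: (p2, p0, p5) → 5.4338
  f14: (p2, p6, p5) → 3.0206
  f15: (p2, p6, p0) → 7.8138
  f16: (p9, p4, p16) → 31.5625
  f17: (p9, p10, p4) → 18.9813
  f18: (p9, p16, p12) → 36.8893
  f19: (p9, p11, p12) → 63.1294
  f20: (p15, p9, p10) → 58.9700
  f21: (p15, p9, p11) → 50.2305
  f22: (p15, p10, p13) → 37.4299
  f23: (p15, p0, p13) → 27.7547
  f24: (p15, p11, p0) → 42.8709
Σ area = 917.142

Check V−E+F: 14 − 36 + 24 = 2.


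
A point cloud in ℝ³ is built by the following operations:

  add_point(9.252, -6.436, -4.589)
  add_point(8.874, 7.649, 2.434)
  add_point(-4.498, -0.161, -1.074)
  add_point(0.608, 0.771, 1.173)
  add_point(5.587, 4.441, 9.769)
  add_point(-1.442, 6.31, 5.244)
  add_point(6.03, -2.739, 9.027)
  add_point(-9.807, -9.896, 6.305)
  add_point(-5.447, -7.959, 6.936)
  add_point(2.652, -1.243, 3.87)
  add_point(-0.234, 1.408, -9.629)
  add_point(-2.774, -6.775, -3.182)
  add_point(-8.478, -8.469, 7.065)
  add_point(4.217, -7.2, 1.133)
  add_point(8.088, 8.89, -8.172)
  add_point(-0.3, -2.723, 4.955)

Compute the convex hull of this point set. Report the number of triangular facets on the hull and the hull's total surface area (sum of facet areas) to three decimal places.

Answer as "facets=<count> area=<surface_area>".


Hull vertices (12/16): indices [0, 1, 2, 4, 5, 6, 7, 10, 11, 12, 13, 14].

Area of each hull facet:
  f1: (p10, p14, p0) → 73.7733
  f2: (p1, p14, p0) → 79.3712
  f3: (p1, p6, p0) → 86.2201
  f4: (p1, p6, p4) → 30.2356
  f5: (p11, p0, p7) → 54.9852
  f6: (p11, p10, p7) → 39.4378
  f7: (p11, p10, p0) → 61.3847
  f8: (p2, p10, p7) → 40.1164
  f9: (p13, p0, p7) → 27.7397
  f10: (p13, p6, p7) → 70.2020
  f11: (p13, p6, p0) → 31.4328
  f12: (p12, p6, p7) → 7.8195
  f13: (p12, p6, p4) → 53.8939
  f14: (p5, p10, p14) → 85.2738
  f15: (p5, p2, p10) → 43.5836
  f16: (p5, p1, p14) → 56.4929
  f17: (p5, p1, p4) → 36.1837
  f18: (p5, p12, p4) → 70.2097
  f19: (p5, p2, p7) → 61.4497
  f20: (p5, p12, p7) → 9.2709
Σ area = 1019.077

Euler characteristic 12−30+20 = 2 ✓

facets=20 area=1019.077


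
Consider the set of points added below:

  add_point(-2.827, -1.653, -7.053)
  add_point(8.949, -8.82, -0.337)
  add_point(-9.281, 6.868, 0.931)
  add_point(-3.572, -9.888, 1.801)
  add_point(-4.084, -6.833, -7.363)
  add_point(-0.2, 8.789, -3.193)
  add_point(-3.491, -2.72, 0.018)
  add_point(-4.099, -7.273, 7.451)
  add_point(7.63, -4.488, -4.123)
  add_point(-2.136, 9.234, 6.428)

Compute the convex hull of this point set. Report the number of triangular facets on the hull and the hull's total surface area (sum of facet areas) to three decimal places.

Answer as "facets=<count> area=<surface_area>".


Points on the hull: [0, 1, 2, 3, 4, 5, 7, 8, 9] (9 of 10).

Per-facet area ½‖(b−a)×(c−a)‖:
  f1: (p4, p3, p2) → 79.9035
  f2: (p4, p3, p1) → 61.1027
  f3: (p9, p5, p2) → 41.1548
  f4: (p8, p4, p1) → 35.4600
  f5: (p8, p9, p1) → 56.3760
  f6: (p8, p9, p5) → 74.3507
  f7: (p7, p3, p1) → 39.0221
  f8: (p7, p9, p1) → 127.1292
  f9: (p7, p3, p2) → 51.2495
  f10: (p7, p9, p2) → 73.8964
  f11: (p0, p8, p4) → 29.9618
  f12: (p0, p8, p5) → 64.0260
  f13: (p0, p4, p2) → 29.9681
  f14: (p0, p5, p2) → 56.3772
Σ area = 819.978

Euler characteristic 9−21+14 = 2 ✓

facets=14 area=819.978


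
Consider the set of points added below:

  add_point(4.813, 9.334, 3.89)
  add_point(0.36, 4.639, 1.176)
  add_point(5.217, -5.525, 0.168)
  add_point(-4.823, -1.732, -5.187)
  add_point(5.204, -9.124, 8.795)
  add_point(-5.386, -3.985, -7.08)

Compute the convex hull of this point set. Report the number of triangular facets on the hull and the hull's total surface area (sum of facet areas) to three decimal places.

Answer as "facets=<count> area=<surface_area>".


Extreme-point indices: [0, 1, 2, 3, 4, 5] — 6 of 6 on the boundary.

Facet areas (half cross-product norm):
  f1: (p0, p2, p5) → 99.1083
  f2: (p4, p2, p5) → 50.0149
  f3: (p4, p0, p2) → 70.8177
  f4: (p1, p4, p0) → 56.6566
  f5: (p3, p0, p5) → 10.1524
  f6: (p3, p1, p0) → 9.7237
  f7: (p3, p4, p5) → 26.9669
  f8: (p3, p1, p4) → 85.2145
Σ area = 408.655

Euler characteristic 6−12+8 = 2 ✓

facets=8 area=408.655


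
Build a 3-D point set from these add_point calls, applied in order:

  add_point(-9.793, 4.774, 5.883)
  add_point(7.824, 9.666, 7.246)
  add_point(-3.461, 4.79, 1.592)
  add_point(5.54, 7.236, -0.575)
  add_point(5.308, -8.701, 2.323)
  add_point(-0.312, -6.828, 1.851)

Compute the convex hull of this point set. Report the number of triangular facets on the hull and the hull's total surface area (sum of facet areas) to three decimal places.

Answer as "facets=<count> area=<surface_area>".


6 of the 6 inputs are extreme points: [0, 1, 2, 3, 4, 5].

Facet areas (half cross-product norm):
  f1: (p4, p1, p0) → 161.1090
  f2: (p3, p1, p0) → 71.3409
  f3: (p3, p4, p1) → 68.3674
  f4: (p5, p4, p0) → 28.0940
  f5: (p5, p3, p4) → 45.7529
  f6: (p2, p3, p0) → 15.5320
  f7: (p2, p5, p0) → 45.0936
  f8: (p2, p5, p3) → 57.6456
Σ area = 492.935

Check V−E+F: 6 − 12 + 8 = 2.

facets=8 area=492.935


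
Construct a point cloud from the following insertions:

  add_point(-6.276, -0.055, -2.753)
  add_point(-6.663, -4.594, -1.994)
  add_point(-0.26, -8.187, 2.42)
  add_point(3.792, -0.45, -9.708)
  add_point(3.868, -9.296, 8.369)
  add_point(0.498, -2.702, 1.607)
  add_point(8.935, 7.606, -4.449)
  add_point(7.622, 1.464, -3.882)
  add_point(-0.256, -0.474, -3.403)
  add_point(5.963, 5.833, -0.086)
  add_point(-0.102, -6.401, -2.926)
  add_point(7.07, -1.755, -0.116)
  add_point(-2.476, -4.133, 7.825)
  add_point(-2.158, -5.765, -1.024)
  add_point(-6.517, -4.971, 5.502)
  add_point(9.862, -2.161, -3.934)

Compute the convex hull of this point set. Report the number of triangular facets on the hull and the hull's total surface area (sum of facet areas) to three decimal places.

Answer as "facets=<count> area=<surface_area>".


11 of the 16 inputs are extreme points: [0, 1, 2, 3, 4, 6, 9, 10, 12, 14, 15].

Facet areas (half cross-product norm):
  f1: (p4, p6, p15) → 67.1289
  f2: (p3, p6, p15) → 40.0498
  f3: (p0, p3, p1) → 28.0289
  f4: (p0, p3, p6) → 66.5089
  f5: (p10, p3, p1) → 32.0566
  f6: (p10, p4, p15) → 66.5053
  f7: (p10, p3, p15) → 39.9996
  f8: (p9, p4, p6) → 33.7633
  f9: (p9, p12, p4) → 62.5711
  f10: (p9, p0, p6) → 34.2916
  f11: (p14, p0, p1) → 16.9410
  f12: (p14, p12, p4) → 15.7924
  f13: (p14, p9, p12) → 34.0912
  f14: (p14, p9, p0) → 66.3291
  f15: (p2, p10, p1) → 19.3151
  f16: (p2, p10, p4) → 12.3329
  f17: (p2, p14, p1) → 26.8531
  f18: (p2, p14, p4) → 27.5826
Σ area = 690.141

Euler characteristic 11−27+18 = 2 ✓

facets=18 area=690.141


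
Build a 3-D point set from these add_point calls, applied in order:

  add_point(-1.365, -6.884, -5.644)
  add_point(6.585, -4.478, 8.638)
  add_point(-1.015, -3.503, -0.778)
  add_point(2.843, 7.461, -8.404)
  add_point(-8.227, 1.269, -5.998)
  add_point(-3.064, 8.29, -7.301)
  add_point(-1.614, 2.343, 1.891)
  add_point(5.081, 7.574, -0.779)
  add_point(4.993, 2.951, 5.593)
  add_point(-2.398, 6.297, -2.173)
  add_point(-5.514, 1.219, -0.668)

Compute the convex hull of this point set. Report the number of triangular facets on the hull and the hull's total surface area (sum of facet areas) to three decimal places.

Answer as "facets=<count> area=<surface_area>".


Hull vertices (10/11): indices [0, 1, 3, 4, 5, 6, 7, 8, 9, 10].

Facet areas (half cross-product norm):
  f1: (p0, p3, p4) → 67.7158
  f2: (p0, p3, p1) → 124.7684
  f3: (p10, p9, p4) → 18.3761
  f4: (p10, p0, p4) → 30.1222
  f5: (p10, p0, p1) → 80.7234
  f6: (p5, p3, p4) → 23.3197
  f7: (p5, p9, p4) → 22.8455
  f8: (p7, p3, p1) → 48.6587
  f9: (p7, p5, p3) → 23.9891
  f10: (p7, p5, p9) → 20.8314
  f11: (p6, p10, p1) → 22.0128
  f12: (p6, p10, p9) → 12.9718
  f13: (p8, p7, p9) → 30.3444
  f14: (p8, p6, p9) → 19.8358
  f15: (p8, p7, p1) → 17.8808
  f16: (p8, p6, p1) → 29.8710
Σ area = 594.267

Euler characteristic 10−24+16 = 2 ✓

facets=16 area=594.267


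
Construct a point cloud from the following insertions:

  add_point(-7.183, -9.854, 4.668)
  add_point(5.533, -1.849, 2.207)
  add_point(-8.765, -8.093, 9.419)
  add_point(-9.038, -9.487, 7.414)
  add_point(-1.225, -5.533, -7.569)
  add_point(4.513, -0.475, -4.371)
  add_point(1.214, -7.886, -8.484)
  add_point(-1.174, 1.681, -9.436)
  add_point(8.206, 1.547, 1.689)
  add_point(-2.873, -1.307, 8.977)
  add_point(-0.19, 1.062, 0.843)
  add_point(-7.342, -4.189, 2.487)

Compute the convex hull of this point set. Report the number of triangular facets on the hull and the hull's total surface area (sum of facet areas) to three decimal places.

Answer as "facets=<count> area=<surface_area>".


12 of the 12 inputs are extreme points: [0, 1, 2, 3, 4, 5, 6, 7, 8, 9, 10, 11].

Triangle areas on the boundary:
  f1: (p1, p9, p8) → 20.1875
  f2: (p1, p6, p8) → 25.0335
  f3: (p1, p6, p0) → 91.3135
  f4: (p4, p0, p3) → 10.1464
  f5: (p4, p6, p7) → 10.6653
  f6: (p4, p6, p0) → 23.8253
  f7: (p5, p7, p8) → 17.1046
  f8: (p5, p6, p8) → 21.1578
  f9: (p5, p6, p7) → 34.0017
  f10: (p11, p9, p7) → 59.2226
  f11: (p11, p4, p3) → 35.2215
  f12: (p11, p4, p7) → 43.8899
  f13: (p10, p7, p8) → 42.9176
  f14: (p10, p9, p8) → 36.6062
  f15: (p10, p9, p7) → 20.3418
  f16: (p2, p1, p9) → 42.0405
  f17: (p2, p11, p3) → 9.0732
  f18: (p2, p11, p9) → 31.0192
  f19: (p2, p0, p3) → 3.0310
  f20: (p2, p1, p0) → 39.4283
Σ area = 616.227

Euler: V−E+F = 12−30+20 = 2.

facets=20 area=616.227


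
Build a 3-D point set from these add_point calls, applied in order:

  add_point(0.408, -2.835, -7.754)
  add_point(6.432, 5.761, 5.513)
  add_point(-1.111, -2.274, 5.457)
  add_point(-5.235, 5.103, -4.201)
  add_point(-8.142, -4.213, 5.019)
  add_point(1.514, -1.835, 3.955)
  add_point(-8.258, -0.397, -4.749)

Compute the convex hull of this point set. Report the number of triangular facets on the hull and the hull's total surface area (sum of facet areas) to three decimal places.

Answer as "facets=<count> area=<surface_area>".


facets=10 area=437.287

7 of the 7 inputs are extreme points: [0, 1, 2, 3, 4, 5, 6].

Area of each hull facet:
  f1: (p4, p0, p6) → 48.8478
  f2: (p3, p0, p6) → 29.3716
  f3: (p3, p0, p1) → 77.6807
  f4: (p3, p4, p6) → 32.1392
  f5: (p3, p4, p1) → 98.9565
  f6: (p5, p0, p1) → 51.8858
  f7: (p5, p4, p0) → 59.0245
  f8: (p2, p4, p1) → 21.0538
  f9: (p2, p5, p1) → 12.1871
  f10: (p2, p5, p4) → 6.1397
Σ area = 437.287

Euler: V−E+F = 7−15+10 = 2.


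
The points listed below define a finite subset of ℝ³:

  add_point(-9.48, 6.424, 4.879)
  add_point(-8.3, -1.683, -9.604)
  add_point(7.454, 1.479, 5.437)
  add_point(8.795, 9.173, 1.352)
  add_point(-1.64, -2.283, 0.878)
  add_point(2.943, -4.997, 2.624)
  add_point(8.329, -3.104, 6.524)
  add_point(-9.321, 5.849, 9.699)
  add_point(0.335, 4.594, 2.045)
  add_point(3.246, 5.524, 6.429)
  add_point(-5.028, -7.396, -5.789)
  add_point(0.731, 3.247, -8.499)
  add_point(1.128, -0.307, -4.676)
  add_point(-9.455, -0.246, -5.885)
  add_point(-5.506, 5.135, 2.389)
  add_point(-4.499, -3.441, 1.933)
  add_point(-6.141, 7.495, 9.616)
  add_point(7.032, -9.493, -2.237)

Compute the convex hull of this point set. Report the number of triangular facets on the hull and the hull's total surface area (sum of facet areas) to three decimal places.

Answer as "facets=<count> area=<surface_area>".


Hull vertices (14/18): indices [0, 1, 2, 3, 5, 6, 7, 9, 10, 11, 13, 15, 16, 17].

Triangle areas on the boundary:
  f1: (p6, p17, p3) → 70.8046
  f2: (p11, p3, p0) → 115.3037
  f3: (p11, p1, p0) → 83.0595
  f4: (p11, p17, p3) → 107.4676
  f5: (p11, p1, p17) → 80.3590
  f6: (p10, p1, p17) → 35.9937
  f7: (p16, p3, p0) → 50.1549
  f8: (p13, p1, p0) → 8.6350
  f9: (p13, p10, p1) → 15.7540
  f10: (p15, p10, p17) → 53.9047
  f11: (p9, p16, p3) → 29.1919
  f12: (p9, p16, p6) → 39.0373
  f13: (p5, p6, p17) → 26.7648
  f14: (p5, p15, p17) → 24.3371
  f15: (p5, p15, p6) → 17.3164
  f16: (p7, p16, p0) → 8.6876
  f17: (p7, p15, p10) → 31.4940
  f18: (p7, p16, p6) → 29.2360
  f19: (p7, p15, p6) → 88.0626
  f20: (p7, p13, p0) → 19.1983
  f21: (p7, p13, p10) → 67.2402
  f22: (p2, p6, p3) → 8.6380
  f23: (p2, p9, p3) → 23.7904
  f24: (p2, p9, p6) → 9.4542
Σ area = 1043.886

Euler characteristic 14−36+24 = 2 ✓

facets=24 area=1043.886


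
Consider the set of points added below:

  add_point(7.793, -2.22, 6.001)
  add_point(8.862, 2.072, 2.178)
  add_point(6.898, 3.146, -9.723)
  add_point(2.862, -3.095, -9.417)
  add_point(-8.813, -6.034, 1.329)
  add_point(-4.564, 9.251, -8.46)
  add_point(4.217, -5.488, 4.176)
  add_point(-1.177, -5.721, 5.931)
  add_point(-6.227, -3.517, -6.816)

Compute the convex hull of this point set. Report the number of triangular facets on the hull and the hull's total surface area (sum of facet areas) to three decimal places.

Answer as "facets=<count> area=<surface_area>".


Points on the hull: [0, 1, 2, 3, 4, 5, 6, 7, 8] (9 of 9).

Area of each hull facet:
  f1: (p2, p5, p1) → 78.6897
  f2: (p7, p5, p4) → 83.0593
  f3: (p7, p6, p4) → 19.1294
  f4: (p8, p5, p4) → 52.1756
  f5: (p3, p2, p5) → 48.3401
  f6: (p3, p8, p5) → 60.1557
  f7: (p3, p6, p4) → 88.3746
  f8: (p3, p8, p4) → 35.4051
  f9: (p0, p5, p1) → 46.1706
  f10: (p0, p7, p5) → 100.7587
  f11: (p0, p7, p6) → 12.0401
  f12: (p0, p3, p6) → 34.1961
  f13: (p0, p2, p1) → 26.0168
  f14: (p0, p3, p2) → 59.4034
Σ area = 743.915

Check V−E+F: 9 − 21 + 14 = 2.

facets=14 area=743.915


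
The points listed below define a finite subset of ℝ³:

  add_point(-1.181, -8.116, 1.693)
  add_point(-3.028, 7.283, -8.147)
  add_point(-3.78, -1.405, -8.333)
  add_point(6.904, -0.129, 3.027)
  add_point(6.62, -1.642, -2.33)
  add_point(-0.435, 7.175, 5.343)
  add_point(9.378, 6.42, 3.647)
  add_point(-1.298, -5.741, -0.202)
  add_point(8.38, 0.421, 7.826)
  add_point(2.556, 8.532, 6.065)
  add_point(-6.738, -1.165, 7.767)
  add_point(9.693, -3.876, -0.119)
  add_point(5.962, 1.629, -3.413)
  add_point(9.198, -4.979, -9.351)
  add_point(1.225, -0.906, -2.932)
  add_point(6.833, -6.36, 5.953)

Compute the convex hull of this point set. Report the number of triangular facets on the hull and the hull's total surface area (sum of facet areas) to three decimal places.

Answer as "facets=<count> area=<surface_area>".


facets=18 area=958.395

Hull vertices (11/16): indices [0, 1, 2, 5, 6, 8, 9, 10, 11, 13, 15].

Facet areas (half cross-product norm):
  f1: (p8, p9, p10) → 67.2460
  f2: (p5, p9, p10) → 11.1203
  f3: (p5, p1, p10) → 73.2027
  f4: (p5, p1, p9) → 21.4077
  f5: (p6, p13, p11) → 45.5933
  f6: (p6, p8, p11) → 33.3910
  f7: (p6, p1, p13) → 129.0163
  f8: (p6, p8, p9) → 27.7363
  f9: (p6, p1, p9) → 57.7539
  f10: (p15, p8, p11) → 25.2957
  f11: (p15, p13, p11) → 20.8957
  f12: (p15, p0, p13) → 68.4393
  f13: (p15, p8, p10) → 51.9990
  f14: (p15, p0, p10) → 49.6963
  f15: (p2, p1, p13) → 57.8868
  f16: (p2, p0, p13) → 79.8439
  f17: (p2, p1, p10) → 71.3845
  f18: (p2, p0, p10) → 66.4868
Σ area = 958.395

Euler characteristic 11−27+18 = 2 ✓


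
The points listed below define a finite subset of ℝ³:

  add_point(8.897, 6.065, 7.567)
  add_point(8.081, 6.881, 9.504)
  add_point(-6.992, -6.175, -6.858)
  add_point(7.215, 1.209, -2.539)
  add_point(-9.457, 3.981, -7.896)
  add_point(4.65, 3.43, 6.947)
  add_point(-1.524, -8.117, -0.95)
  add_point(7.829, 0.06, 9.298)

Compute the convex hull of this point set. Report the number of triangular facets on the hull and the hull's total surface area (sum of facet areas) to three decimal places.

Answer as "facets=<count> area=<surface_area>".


facets=12 area=627.231

Hull vertices (8/8): indices [0, 1, 2, 3, 4, 5, 6, 7].

Area of each hull facet:
  f1: (p1, p0, p4) → 25.8460
  f2: (p3, p0, p4) → 94.4496
  f3: (p5, p6, p4) → 121.3780
  f4: (p5, p1, p4) → 37.2441
  f5: (p2, p6, p4) → 38.7830
  f6: (p2, p3, p4) → 85.2559
  f7: (p2, p3, p6) → 52.3520
  f8: (p7, p5, p6) → 39.7182
  f9: (p7, p5, p1) → 14.0326
  f10: (p7, p1, p0) → 7.1395
  f11: (p7, p3, p0) → 35.3048
  f12: (p7, p3, p6) → 75.7274
Σ area = 627.231

Euler characteristic 8−18+12 = 2 ✓


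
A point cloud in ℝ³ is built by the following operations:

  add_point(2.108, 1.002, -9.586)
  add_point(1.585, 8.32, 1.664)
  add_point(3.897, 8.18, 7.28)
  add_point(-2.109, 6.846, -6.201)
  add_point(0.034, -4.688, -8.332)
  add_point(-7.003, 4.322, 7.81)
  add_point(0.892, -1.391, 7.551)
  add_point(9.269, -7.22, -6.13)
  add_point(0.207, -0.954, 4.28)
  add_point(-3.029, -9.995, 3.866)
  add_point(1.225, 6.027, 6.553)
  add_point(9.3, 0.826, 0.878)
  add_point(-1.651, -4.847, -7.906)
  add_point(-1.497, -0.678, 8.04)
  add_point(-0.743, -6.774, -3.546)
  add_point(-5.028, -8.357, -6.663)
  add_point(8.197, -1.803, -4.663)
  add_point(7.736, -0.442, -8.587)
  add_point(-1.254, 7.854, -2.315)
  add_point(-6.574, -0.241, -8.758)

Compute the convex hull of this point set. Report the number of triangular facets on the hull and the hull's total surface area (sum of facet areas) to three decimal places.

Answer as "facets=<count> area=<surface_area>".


15 of the 20 inputs are extreme points: [0, 1, 2, 3, 4, 5, 6, 7, 9, 11, 13, 15, 17, 18, 19].

Triangle areas on the boundary:
  f1: (p6, p7, p11) → 56.6925
  f2: (p6, p7, p9) → 79.7101
  f3: (p17, p7, p11) → 34.6277
  f4: (p13, p9, p5) → 33.6077
  f5: (p13, p6, p9) → 12.8713
  f6: (p2, p6, p11) → 49.4131
  f7: (p2, p17, p11) → 44.3203
  f8: (p2, p17, p1) → 39.7910
  f9: (p2, p1, p5) → 33.4442
  f10: (p2, p13, p5) → 37.9783
  f11: (p2, p13, p6) → 12.7457
  f12: (p15, p9, p5) → 83.1785
  f13: (p15, p19, p5) → 73.2445
  f14: (p15, p7, p9) → 76.1013
  f15: (p3, p19, p0) → 31.1696
  f16: (p3, p17, p0) → 18.5373
  f17: (p3, p17, p1) → 54.8855
  f18: (p3, p19, p5) → 65.8924
  f19: (p4, p15, p7) → 26.9313
  f20: (p4, p17, p0) → 18.1977
  f21: (p4, p17, p7) → 31.2092
  f22: (p4, p19, p0) → 23.9081
  f23: (p4, p15, p19) → 24.4655
  f24: (p18, p1, p5) → 27.7084
  f25: (p18, p3, p5) → 19.6294
  f26: (p18, p3, p1) → 4.1572
Σ area = 1014.418

Euler characteristic 15−39+26 = 2 ✓

facets=26 area=1014.418


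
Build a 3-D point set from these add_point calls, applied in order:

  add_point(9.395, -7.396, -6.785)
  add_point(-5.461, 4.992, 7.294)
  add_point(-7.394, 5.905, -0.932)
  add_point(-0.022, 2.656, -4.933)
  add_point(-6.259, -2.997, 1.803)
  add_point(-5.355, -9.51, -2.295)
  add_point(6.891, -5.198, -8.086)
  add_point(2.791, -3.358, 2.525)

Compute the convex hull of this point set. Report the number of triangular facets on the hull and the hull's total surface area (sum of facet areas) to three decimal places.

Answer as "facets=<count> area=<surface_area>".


facets=12 area=534.492

Extreme-point indices: [0, 1, 2, 3, 4, 5, 6, 7] — 8 of 8 on the boundary.

Facet areas (half cross-product norm):
  f1: (p7, p5, p0) → 67.8750
  f2: (p7, p1, p0) → 38.5720
  f3: (p7, p1, p5) → 71.4327
  f4: (p6, p5, p0) → 24.4907
  f5: (p4, p5, p2) → 27.3814
  f6: (p4, p1, p2) → 36.3344
  f7: (p4, p1, p5) → 7.6024
  f8: (p3, p1, p0) → 80.8829
  f9: (p3, p6, p0) → 12.2403
  f10: (p3, p1, p2) → 37.4111
  f11: (p3, p5, p2) → 60.6896
  f12: (p3, p6, p5) → 69.5799
Σ area = 534.492

Euler: V−E+F = 8−18+12 = 2.


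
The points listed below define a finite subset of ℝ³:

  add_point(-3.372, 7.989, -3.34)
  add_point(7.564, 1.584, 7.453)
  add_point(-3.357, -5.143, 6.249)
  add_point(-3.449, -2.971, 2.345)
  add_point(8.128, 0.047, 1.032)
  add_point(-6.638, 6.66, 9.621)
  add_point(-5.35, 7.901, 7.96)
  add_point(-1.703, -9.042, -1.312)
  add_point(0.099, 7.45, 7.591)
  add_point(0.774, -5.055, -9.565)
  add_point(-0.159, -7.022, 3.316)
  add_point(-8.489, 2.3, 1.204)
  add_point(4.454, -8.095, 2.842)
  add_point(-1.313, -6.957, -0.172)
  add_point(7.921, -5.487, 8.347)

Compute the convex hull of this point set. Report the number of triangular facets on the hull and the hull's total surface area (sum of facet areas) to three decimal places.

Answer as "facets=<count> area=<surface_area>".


facets=20 area=857.298

Hull vertices (12/15): indices [0, 1, 2, 4, 5, 6, 7, 8, 9, 11, 12, 14].

Facet areas (half cross-product norm):
  f1: (p9, p7, p11) → 63.7562
  f2: (p0, p9, p11) → 65.7548
  f3: (p0, p9, p4) → 90.9550
  f4: (p2, p7, p11) → 44.8612
  f5: (p12, p9, p7) → 34.7160
  f6: (p12, p2, p7) → 29.9571
  f7: (p12, p2, p14) → 31.6041
  f8: (p12, p9, p4) → 58.1903
  f9: (p12, p14, p4) → 29.5990
  f10: (p8, p0, p4) → 70.3684
  f11: (p1, p14, p4) → 23.4933
  f12: (p1, p8, p4) → 30.6575
  f13: (p5, p2, p14) → 70.9037
  f14: (p5, p1, p14) → 50.7449
  f15: (p5, p1, p8) → 24.5428
  f16: (p5, p2, p11) → 49.0356
  f17: (p5, p0, p11) → 42.9296
  f18: (p6, p8, p0) → 30.5375
  f19: (p6, p5, p0) → 9.0145
  f20: (p6, p5, p8) → 5.6771
Σ area = 857.298

Check V−E+F: 12 − 30 + 20 = 2.


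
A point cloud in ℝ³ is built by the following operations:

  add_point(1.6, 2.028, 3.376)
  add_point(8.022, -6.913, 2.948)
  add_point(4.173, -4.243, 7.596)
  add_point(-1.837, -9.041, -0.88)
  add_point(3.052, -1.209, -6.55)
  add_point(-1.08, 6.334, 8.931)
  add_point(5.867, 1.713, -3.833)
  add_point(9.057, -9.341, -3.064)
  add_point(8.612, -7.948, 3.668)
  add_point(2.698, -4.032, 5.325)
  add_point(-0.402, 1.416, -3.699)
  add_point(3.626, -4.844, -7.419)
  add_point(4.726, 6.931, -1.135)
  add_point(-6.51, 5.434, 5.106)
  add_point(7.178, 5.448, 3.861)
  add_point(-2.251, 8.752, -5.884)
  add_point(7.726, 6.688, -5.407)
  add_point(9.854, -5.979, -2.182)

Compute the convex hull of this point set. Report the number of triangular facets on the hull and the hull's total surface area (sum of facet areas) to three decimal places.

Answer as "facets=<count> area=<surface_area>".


Points on the hull: [2, 3, 5, 7, 8, 11, 12, 13, 14, 15, 16, 17] (12 of 18).

Per-facet area ½‖(b−a)×(c−a)‖:
  f1: (p5, p15, p13) → 40.2555
  f2: (p3, p15, p13) → 98.2875
  f3: (p11, p3, p15) → 70.3258
  f4: (p11, p16, p15) → 62.6058
  f5: (p2, p5, p13) → 39.2190
  f6: (p2, p3, p13) → 81.4172
  f7: (p12, p5, p15) → 50.0569
  f8: (p12, p16, p15) → 22.5535
  f9: (p7, p16, p17) → 13.9883
  f10: (p7, p11, p16) → 50.3312
  f11: (p7, p11, p3) → 38.3534
  f12: (p14, p12, p5) → 27.9582
  f13: (p14, p12, p16) → 13.4183
  f14: (p14, p2, p5) → 49.5772
  f15: (p14, p16, p17) → 57.9070
  f16: (p8, p2, p3) → 38.0953
  f17: (p8, p7, p3) → 36.9602
  f18: (p8, p7, p17) → 11.1590
  f19: (p8, p14, p17) → 40.7621
  f20: (p8, p14, p2) → 37.5809
Σ area = 880.812

Check V−E+F: 12 − 30 + 20 = 2.

facets=20 area=880.812


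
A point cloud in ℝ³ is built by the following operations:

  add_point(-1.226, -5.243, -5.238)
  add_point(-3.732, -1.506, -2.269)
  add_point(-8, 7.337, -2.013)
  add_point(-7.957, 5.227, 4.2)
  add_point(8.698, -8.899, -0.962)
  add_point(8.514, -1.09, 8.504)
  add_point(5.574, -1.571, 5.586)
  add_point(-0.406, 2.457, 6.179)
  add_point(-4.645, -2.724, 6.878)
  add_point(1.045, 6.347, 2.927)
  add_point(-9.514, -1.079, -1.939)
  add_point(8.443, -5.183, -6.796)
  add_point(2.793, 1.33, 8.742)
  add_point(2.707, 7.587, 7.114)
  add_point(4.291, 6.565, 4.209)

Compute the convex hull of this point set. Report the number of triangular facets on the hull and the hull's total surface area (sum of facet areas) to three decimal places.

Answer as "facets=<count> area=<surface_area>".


Hull vertices (11/15): indices [0, 2, 3, 4, 5, 8, 10, 11, 12, 13, 14].

Per-facet area ½‖(b−a)×(c−a)‖:
  f1: (p0, p11, p4) → 33.7217
  f2: (p0, p8, p10) → 49.4104
  f3: (p0, p8, p4) → 73.1019
  f4: (p2, p0, p10) → 40.5949
  f5: (p2, p0, p11) → 62.6731
  f6: (p5, p8, p4) → 80.9621
  f7: (p5, p11, p4) → 40.4096
  f8: (p14, p2, p13) → 23.8661
  f9: (p14, p2, p11) → 114.6120
  f10: (p14, p5, p13) → 16.8353
  f11: (p14, p5, p11) → 75.1624
  f12: (p3, p2, p13) → 36.4595
  f13: (p3, p8, p10) → 37.6965
  f14: (p3, p2, p10) → 26.5471
  f15: (p12, p5, p13) → 18.5952
  f16: (p12, p5, p8) → 21.5873
  f17: (p12, p3, p13) → 36.2608
  f18: (p12, p3, p8) → 39.0965
Σ area = 827.592

Euler: V−E+F = 11−27+18 = 2.

facets=18 area=827.592


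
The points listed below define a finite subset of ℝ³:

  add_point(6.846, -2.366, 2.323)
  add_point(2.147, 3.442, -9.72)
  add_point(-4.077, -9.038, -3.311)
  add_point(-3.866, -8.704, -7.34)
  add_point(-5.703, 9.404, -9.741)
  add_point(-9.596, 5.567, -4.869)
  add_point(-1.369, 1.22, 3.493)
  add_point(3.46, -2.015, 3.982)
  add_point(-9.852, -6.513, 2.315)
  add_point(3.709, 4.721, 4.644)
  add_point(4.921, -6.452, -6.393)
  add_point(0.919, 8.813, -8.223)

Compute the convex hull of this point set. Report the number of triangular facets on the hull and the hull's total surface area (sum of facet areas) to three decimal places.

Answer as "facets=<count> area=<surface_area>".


Points on the hull: [0, 1, 2, 3, 4, 5, 6, 7, 8, 9, 10, 11] (12 of 12).

Area of each hull facet:
  f1: (p2, p0, p8) → 58.6261
  f2: (p10, p2, p0) → 48.3768
  f3: (p3, p2, p8) → 12.6379
  f4: (p3, p10, p2) → 18.4510
  f5: (p11, p9, p0) → 55.6320
  f6: (p11, p9, p4) → 42.4432
  f7: (p7, p0, p8) → 17.4092
  f8: (p7, p9, p8) → 44.6644
  f9: (p7, p9, p0) → 12.7573
  f10: (p5, p9, p4) → 59.9509
  f11: (p5, p3, p8) → 78.2234
  f12: (p5, p3, p4) → 56.1030
  f13: (p1, p3, p4) → 66.6338
  f14: (p1, p3, p10) → 49.1829
  f15: (p1, p11, p4) → 18.9360
  f16: (p1, p10, p0) → 52.9267
  f17: (p1, p11, p0) → 39.3330
  f18: (p6, p9, p8) → 5.6720
  f19: (p6, p5, p8) → 68.4102
  f20: (p6, p5, p9) → 34.8282
Σ area = 841.198

Check V−E+F: 12 − 30 + 20 = 2.

facets=20 area=841.198


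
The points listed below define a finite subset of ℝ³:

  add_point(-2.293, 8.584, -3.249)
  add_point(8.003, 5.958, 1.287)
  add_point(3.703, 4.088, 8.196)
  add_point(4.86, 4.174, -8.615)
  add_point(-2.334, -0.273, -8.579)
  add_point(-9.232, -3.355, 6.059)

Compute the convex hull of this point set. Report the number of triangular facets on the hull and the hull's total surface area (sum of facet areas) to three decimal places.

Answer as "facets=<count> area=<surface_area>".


facets=8 area=538.685

Extreme-point indices: [0, 1, 2, 3, 4, 5] — 6 of 6 on the boundary.

Triangle areas on the boundary:
  f1: (p3, p0, p1) → 48.8914
  f2: (p2, p1, p5) → 56.6700
  f3: (p2, p0, p5) → 97.2584
  f4: (p2, p0, p1) → 48.0675
  f5: (p4, p1, p5) → 125.5357
  f6: (p4, p3, p1) → 41.9420
  f7: (p4, p0, p5) → 81.3198
  f8: (p4, p3, p0) → 39.0003
Σ area = 538.685

Euler characteristic 6−12+8 = 2 ✓


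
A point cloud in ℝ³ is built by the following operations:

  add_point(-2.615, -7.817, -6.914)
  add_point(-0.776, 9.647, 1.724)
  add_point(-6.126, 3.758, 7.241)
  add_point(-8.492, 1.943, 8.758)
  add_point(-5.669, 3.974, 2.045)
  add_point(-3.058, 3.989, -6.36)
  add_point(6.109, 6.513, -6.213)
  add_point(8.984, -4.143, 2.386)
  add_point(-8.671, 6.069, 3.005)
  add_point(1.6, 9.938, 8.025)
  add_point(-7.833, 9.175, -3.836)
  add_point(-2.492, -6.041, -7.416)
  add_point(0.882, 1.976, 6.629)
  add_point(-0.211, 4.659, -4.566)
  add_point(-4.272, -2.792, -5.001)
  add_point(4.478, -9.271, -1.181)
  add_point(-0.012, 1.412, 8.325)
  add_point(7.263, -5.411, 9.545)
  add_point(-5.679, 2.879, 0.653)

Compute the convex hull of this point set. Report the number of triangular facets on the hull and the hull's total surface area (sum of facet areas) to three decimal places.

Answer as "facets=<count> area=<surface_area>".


facets=20 area=1044.090

Hull vertices (12/19): indices [0, 1, 3, 5, 6, 7, 8, 9, 10, 11, 15, 17].

Triangle areas on the boundary:
  f1: (p17, p9, p7) → 60.5099
  f2: (p6, p9, p7) → 100.7915
  f3: (p15, p17, p7) → 28.2148
  f4: (p15, p6, p7) → 53.5999
  f5: (p1, p6, p9) → 32.6622
  f6: (p3, p15, p17) → 101.4153
  f7: (p3, p17, p9) → 100.5632
  f8: (p3, p9, p8) → 42.0943
  f9: (p10, p1, p6) → 49.2989
  f10: (p10, p9, p8) → 45.1007
  f11: (p10, p1, p9) → 15.6494
  f12: (p0, p3, p15) → 87.8426
  f13: (p0, p15, p6) → 74.1912
  f14: (p0, p11, p6) → 8.3621
  f15: (p0, p3, p8) → 64.1143
  f16: (p0, p10, p8) → 66.8019
  f17: (p0, p10, p11) → 9.0817
  f18: (p5, p11, p6) → 46.9451
  f19: (p5, p10, p6) → 32.2141
  f20: (p5, p10, p11) → 24.6367
Σ area = 1044.090

Euler characteristic 12−30+20 = 2 ✓
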